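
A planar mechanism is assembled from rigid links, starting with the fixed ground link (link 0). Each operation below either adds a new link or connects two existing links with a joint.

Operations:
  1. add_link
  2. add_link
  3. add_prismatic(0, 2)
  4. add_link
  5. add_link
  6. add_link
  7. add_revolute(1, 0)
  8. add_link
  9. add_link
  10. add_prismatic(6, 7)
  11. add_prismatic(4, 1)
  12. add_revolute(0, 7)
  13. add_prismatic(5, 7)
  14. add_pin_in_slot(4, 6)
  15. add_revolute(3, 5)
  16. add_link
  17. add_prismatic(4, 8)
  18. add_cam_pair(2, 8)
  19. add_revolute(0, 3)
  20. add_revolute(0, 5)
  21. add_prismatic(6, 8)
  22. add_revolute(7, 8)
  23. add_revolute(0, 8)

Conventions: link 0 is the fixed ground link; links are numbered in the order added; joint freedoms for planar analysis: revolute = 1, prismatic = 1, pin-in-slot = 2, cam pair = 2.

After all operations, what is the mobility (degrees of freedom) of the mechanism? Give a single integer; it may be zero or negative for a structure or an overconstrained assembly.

L=1 J1=0 J2=0
add link → L=2 J1=0 J2=0
add link → L=3 J1=0 J2=0
P@0,2 dof=1 J1 → L=3 J1=1 J2=0
add link → L=4 J1=1 J2=0
add link → L=5 J1=1 J2=0
add link → L=6 J1=1 J2=0
R@1,0 dof=1 J1 → L=6 J1=2 J2=0
add link → L=7 J1=2 J2=0
add link → L=8 J1=2 J2=0
P@6,7 dof=1 J1 → L=8 J1=3 J2=0
P@4,1 dof=1 J1 → L=8 J1=4 J2=0
R@0,7 dof=1 J1 → L=8 J1=5 J2=0
P@5,7 dof=1 J1 → L=8 J1=6 J2=0
PS@4,6 dof=2 J2 → L=8 J1=6 J2=1
R@3,5 dof=1 J1 → L=8 J1=7 J2=1
add link → L=9 J1=7 J2=1
P@4,8 dof=1 J1 → L=9 J1=8 J2=1
C@2,8 dof=2 J2 → L=9 J1=8 J2=2
R@0,3 dof=1 J1 → L=9 J1=9 J2=2
R@0,5 dof=1 J1 → L=9 J1=10 J2=2
P@6,8 dof=1 J1 → L=9 J1=11 J2=2
R@7,8 dof=1 J1 → L=9 J1=12 J2=2
R@0,8 dof=1 J1 → L=9 J1=13 J2=2
M=3(L−1)−2J1−J2=3·8−2·13−2=-4

M = -4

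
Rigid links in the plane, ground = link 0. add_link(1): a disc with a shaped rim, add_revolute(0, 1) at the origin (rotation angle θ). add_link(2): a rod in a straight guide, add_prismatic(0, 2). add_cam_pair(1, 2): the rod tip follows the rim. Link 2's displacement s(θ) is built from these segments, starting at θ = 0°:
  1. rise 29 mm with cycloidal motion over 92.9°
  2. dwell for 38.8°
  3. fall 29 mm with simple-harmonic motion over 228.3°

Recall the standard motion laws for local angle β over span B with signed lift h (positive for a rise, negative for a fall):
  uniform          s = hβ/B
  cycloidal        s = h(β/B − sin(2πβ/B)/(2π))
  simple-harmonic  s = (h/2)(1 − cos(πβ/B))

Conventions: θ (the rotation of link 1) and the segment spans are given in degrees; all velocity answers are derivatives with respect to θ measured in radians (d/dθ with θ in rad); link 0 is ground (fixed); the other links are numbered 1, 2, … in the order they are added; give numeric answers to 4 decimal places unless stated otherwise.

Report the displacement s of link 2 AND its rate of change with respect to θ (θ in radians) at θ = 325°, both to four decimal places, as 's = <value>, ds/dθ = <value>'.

segment 1 (0° to 92.9°, cycloidal, h = 29) is passed completely: s = 0.0000 + (29) = 29.0000
segment 2 (92.9° to 131.7°, dwell): s unchanged at 29.0000
θ = 325° falls in segment 3 (131.7° to 360°, simple-harmonic, h = -29): β = 325 − 131.7 = 193.3°, B = 228.3°; Δs = -29/2·(1 − cos(π·0.8467)) = -27.3505; s = 29.0000 − 27.3505 = 1.6495
velocity in seg [131.7°–360°] (simple-harmonic), θ in radians: β = 193.3° = 3.3737 rad, B = 228.3° = 3.9846 rad; ds/dθ = (πh/(2B)) sin(πβ/B) = (π·(-29)/(2·3.9846)) sin(π·0.8467) = -5.295715 mm/rad

s = 1.6495, ds/dθ = -5.2957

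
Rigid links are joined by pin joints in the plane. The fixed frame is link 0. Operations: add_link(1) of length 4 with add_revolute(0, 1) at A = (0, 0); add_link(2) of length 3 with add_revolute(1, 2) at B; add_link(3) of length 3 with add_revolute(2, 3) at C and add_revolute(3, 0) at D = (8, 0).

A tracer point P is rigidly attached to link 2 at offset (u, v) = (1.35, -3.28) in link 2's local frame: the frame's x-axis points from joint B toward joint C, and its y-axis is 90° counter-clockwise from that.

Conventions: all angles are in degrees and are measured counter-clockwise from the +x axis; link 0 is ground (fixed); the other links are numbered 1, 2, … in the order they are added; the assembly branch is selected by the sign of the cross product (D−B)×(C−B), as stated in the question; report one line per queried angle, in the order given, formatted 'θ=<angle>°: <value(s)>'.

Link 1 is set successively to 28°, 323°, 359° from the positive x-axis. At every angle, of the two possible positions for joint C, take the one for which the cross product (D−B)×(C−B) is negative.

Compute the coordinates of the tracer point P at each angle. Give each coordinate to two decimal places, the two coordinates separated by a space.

A=(0,0), D=(8.00,0)
θ=28°: B = A + 4.00·(cos28°, sin28°) = (3.5318, 1.8779)
θ=28°: |BD| = 4.8468
θ=28°: circle(B,3.00) ∩ circle(D,3.00): a=2.4234, h=1.7684
θ=28°:   candidates: C₊=(6.4511,2.5692) cross=8.571; C₋=(5.0807,-0.6913) cross=-8.571
θ=28°:   branch - wants cross < 0 → take C=(5.0807,-0.6913) (cross=-8.571)
θ=28°: ex = (C−B)/|BC| = (0.5163,-0.8564); ey = (0.8564,0.5163)
θ=28°: P = B + 1.35·ex + -3.28·ey = (1.4198,-0.9718)
θ=323°: B = A + 4.00·(cos323°, sin323°) = (3.1945, -2.4073)
θ=323°: |BD| = 5.3747
θ=323°: circle(B,3.00) ∩ circle(D,3.00): a=2.6873, h=1.3335
θ=323°:   candidates: C₊=(5.0000,-0.0114) cross=7.167; C₋=(6.1945,-2.3959) cross=-7.167
θ=323°:   branch - wants cross < 0 → take C=(6.1945,-2.3959) (cross=-7.167)
θ=323°: ex = (C−B)/|BC| = (1.0000,0.0038); ey = (-0.0038,1.0000)
θ=323°: P = B + 1.35·ex + -3.28·ey = (4.5570,-5.6821)
θ=359°: B = A + 4.00·(cos359°, sin359°) = (3.9994, -0.0698)
θ=359°: |BD| = 4.0012
θ=359°: circle(B,3.00) ∩ circle(D,3.00): a=2.0006, h=2.2355
θ=359°:   candidates: C₊=(5.9607,2.2003) cross=8.945; C₋=(6.0387,-2.2701) cross=-8.945
θ=359°:   branch - wants cross < 0 → take C=(6.0387,-2.2701) (cross=-8.945)
θ=359°: ex = (C−B)/|BC| = (0.6798,-0.7334); ey = (0.7334,0.6798)
θ=359°: P = B + 1.35·ex + -3.28·ey = (2.5114,-3.2896)

θ=28°: 1.42 -0.97
θ=323°: 4.56 -5.68
θ=359°: 2.51 -3.29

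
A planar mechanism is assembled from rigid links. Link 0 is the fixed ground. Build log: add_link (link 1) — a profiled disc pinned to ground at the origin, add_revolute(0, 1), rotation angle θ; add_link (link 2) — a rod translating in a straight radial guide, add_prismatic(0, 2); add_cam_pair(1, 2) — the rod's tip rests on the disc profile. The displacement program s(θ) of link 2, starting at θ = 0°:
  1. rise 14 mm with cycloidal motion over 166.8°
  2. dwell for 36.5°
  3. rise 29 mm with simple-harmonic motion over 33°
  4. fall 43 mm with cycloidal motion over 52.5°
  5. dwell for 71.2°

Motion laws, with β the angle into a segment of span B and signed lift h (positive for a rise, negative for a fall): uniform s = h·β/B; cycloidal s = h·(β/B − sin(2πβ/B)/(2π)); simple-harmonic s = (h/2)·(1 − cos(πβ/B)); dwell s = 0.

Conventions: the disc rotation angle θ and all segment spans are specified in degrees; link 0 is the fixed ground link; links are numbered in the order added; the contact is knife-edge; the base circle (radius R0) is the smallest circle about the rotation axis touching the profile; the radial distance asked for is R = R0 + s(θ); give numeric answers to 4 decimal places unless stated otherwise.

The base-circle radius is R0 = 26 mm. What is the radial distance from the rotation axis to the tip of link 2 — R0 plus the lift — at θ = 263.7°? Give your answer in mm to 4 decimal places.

seg 1 [0°–166.8°] cycloidal, h=14: full span → s += 14 → s = 14.0000
seg 2 [166.8°–203.3°] dwell: s stays 14.0000
seg 3 [203.3°–236.3°] simple-harmonic, h=29: full span → s += 29 → s = 43.0000
seg 4 [236.3°–288.8°] cycloidal, h=-43: θ=263.7° here. β=27.4, B=52.5. -43·(0.5219 − sin(2π·0.5219)/(2π)) = -23.3808 → s = 19.6192
R = R0 + s = 26 + 19.6192 = 45.6192

45.6192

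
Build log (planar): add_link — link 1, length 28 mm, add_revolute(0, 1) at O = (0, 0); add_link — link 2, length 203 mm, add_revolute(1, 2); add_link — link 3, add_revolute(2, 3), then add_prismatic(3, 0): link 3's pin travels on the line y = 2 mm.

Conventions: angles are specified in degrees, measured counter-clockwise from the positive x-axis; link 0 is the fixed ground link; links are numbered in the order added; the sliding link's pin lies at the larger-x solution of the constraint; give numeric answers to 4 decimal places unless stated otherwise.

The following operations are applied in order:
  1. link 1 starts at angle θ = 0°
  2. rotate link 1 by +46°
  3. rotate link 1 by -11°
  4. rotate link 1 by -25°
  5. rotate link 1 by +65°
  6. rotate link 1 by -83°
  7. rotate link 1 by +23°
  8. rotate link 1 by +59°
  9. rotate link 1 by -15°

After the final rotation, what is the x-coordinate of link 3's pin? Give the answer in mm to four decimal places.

geometry: r = 28 mm, L = 203 mm, e = 2 mm; θ starts at 0°
rotate link 1 by +46°: θ ← 0° +46° = 46°
rotate link 1 by -11°: θ ← 46° -11° = 35°
rotate link 1 by -25°: θ ← 35° -25° = 10°
rotate link 1 by +65°: θ ← 10° +65° = 75°
rotate link 1 by -83°: θ ← 75° -83° = -8°
rotate link 1 by +23°: θ ← -8° +23° = 15°
rotate link 1 by +59°: θ ← 15° +59° = 74°
rotate link 1 by -15°: θ ← 74° -15° = 59°
crank pin P = (r cos θ, r sin θ) = (14.421066, 24.000684)
h = r sin θ − e = 24.000684 − 2 = 22.000684
x = r cos θ + √(L² − h²) = 14.421066 + 201.804286 = 216.225352

216.2254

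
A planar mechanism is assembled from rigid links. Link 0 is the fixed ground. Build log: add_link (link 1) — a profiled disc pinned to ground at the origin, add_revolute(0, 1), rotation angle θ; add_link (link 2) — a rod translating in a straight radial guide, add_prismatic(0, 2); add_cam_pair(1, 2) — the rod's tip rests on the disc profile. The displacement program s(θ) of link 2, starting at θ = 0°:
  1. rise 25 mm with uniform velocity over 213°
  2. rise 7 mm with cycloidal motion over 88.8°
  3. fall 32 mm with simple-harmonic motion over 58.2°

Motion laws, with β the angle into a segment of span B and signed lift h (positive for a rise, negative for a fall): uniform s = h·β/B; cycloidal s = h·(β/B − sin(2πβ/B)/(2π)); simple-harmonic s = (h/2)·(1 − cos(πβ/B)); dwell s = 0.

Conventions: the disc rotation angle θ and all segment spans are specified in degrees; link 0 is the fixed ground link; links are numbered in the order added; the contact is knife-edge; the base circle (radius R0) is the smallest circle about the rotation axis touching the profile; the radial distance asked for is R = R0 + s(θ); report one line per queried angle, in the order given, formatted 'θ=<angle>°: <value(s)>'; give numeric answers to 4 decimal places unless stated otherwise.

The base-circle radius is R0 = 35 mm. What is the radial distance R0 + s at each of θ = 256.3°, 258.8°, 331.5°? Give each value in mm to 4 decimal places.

seg 1 [0°–213°] uniform, h=25: full span → s += 25 → s = 25.0000
seg 2 [213°–301.8°] cycloidal, h=7: θ=256.3° here. β=43.3, B=88.8. 7·(0.4876 − sin(2π·0.4876)/(2π)) = 3.3267 → s = 28.3267
seg 2 [213°–301.8°] cycloidal, h=7: θ=258.8° here. β=45.8, B=88.8. 7·(0.5158 − sin(2π·0.5158)/(2π)) = 3.7205 → s = 28.7205
seg 2 [213°–301.8°] cycloidal, h=7: full span → s += 7 → s = 32.0000
seg 3 [301.8°–360°] simple-harmonic, h=-32: θ=331.5° here. β=29.7, B=58.2. -32/2·(1 − cos(π·0.5103)) = -16.5181 → s = 15.4819
θ=256.3°: R = R0 + s = 35 + 28.3267 = 63.3267
θ=258.8°: R = R0 + s = 35 + 28.7205 = 63.7205
θ=331.5°: R = R0 + s = 35 + 15.4819 = 50.4819

θ=256.3°: 63.3267
θ=258.8°: 63.7205
θ=331.5°: 50.4819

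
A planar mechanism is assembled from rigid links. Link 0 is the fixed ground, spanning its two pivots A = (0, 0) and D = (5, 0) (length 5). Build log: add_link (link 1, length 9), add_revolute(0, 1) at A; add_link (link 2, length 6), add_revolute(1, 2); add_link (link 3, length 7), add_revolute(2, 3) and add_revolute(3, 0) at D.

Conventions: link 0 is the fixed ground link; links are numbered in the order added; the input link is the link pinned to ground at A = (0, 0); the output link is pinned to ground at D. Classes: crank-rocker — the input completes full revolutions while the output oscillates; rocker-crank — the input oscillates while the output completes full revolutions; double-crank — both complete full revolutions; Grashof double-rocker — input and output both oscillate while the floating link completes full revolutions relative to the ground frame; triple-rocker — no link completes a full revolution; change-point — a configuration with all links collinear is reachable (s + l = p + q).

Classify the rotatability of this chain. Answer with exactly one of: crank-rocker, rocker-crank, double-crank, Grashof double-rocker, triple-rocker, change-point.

lengths: ground=5, input=9, coupler=6, output=7
sorted: s=5 (shortest), l=9 (longest), p+q=13
s + l = 14 vs p + q = 13
s + l > p + q → non-Grashof → no link fully rotates → triple-rocker

triple-rocker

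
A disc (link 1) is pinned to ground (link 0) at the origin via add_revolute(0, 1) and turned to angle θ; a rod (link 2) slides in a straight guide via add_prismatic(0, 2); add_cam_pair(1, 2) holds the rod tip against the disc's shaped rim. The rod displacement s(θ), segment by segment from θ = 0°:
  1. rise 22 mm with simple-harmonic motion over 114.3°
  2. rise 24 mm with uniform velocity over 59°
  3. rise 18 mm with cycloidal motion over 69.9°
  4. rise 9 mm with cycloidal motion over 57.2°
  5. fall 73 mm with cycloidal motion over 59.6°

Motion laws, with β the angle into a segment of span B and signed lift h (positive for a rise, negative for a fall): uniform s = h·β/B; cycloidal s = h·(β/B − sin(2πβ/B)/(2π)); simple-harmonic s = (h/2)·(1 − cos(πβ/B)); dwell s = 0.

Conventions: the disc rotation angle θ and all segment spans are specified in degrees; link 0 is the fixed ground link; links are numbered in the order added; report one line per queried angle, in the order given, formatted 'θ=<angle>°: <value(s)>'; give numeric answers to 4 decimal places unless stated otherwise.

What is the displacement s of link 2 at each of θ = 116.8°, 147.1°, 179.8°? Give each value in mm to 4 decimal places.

segment 1 (0° to 114.3°, simple-harmonic, h = 22) is passed completely: s = 0.0000 + (22) = 22.0000
θ = 116.8° falls in segment 2 (114.3° to 173.3°, uniform, h = 24): β = 116.8 − 114.3 = 2.5°, B = 59°; Δs = 24·2.5/59 = 1.0169; s = 22.0000 + 1.0169 = 23.0169
θ = 147.1° falls in segment 2 (114.3° to 173.3°, uniform, h = 24): β = 147.1 − 114.3 = 32.8°, B = 59°; Δs = 24·32.8/59 = 13.3424; s = 22.0000 + 13.3424 = 35.3424
segment 2 (114.3° to 173.3°, uniform, h = 24) is passed completely: s = 22.0000 + (24) = 46.0000
θ = 179.8° falls in segment 3 (173.3° to 243.2°, cycloidal, h = 18): β = 179.8 − 173.3 = 6.5°, B = 69.9°; Δs = 18·(0.0930 − sin(2π·0.0930)/(2π)) = 0.0936; s = 46.0000 + 0.0936 = 46.0936

θ=116.8°: 23.0169
θ=147.1°: 35.3424
θ=179.8°: 46.0936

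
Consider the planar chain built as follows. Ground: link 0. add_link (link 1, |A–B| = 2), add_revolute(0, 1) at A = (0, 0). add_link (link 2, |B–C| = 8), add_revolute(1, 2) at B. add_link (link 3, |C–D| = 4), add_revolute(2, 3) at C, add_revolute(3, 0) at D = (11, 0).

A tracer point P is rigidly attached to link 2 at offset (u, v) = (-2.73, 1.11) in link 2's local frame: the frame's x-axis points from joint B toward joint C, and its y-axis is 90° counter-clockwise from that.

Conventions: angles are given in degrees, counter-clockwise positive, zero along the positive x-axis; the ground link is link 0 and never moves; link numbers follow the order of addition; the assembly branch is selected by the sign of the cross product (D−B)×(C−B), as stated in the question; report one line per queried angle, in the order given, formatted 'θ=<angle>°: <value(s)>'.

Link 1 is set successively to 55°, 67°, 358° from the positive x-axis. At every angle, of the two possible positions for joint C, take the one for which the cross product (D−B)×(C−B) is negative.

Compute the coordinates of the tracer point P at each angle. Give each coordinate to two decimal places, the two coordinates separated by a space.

A=(0,0), D=(11.00,0)
θ=55°: B = A + 2.00·(cos55°, sin55°) = (1.1472, 1.6383)
θ=55°: |BD| = 9.9881
θ=55°: circle(B,8.00) ∩ circle(D,4.00): a=7.3969, h=3.0472
θ=55°:   candidates: C₊=(8.9437,3.4310) cross=30.436; C₋=(7.9441,-2.5809) cross=-30.436
θ=55°:   branch - wants cross < 0 → take C=(7.9441,-2.5809) (cross=-30.436)
θ=55°: ex = (C−B)/|BC| = (0.8496,-0.5274); ey = (0.5274,0.8496)
θ=55°: P = B + -2.73·ex + 1.11·ey = (-0.5869,4.0212)
θ=67°: B = A + 2.00·(cos67°, sin67°) = (0.7815, 1.8410)
θ=67°: |BD| = 10.3831
θ=67°: circle(B,8.00) ∩ circle(D,4.00): a=7.5030, h=2.7758
θ=67°:   candidates: C₊=(8.6577,3.2425) cross=28.822; C₋=(7.6734,-2.2212) cross=-28.822
θ=67°:   branch - wants cross < 0 → take C=(7.6734,-2.2212) (cross=-28.822)
θ=67°: ex = (C−B)/|BC| = (0.8615,-0.5078); ey = (0.5078,0.8615)
θ=67°: P = B + -2.73·ex + 1.11·ey = (-1.0068,4.1835)
θ=358°: B = A + 2.00·(cos358°, sin358°) = (1.9988, -0.0698)
θ=358°: |BD| = 9.0015
θ=358°: circle(B,8.00) ∩ circle(D,4.00): a=7.1670, h=3.5545
θ=358°:   candidates: C₊=(9.1380,3.5402) cross=31.996; C₋=(9.1931,-3.5686) cross=-31.996
θ=358°:   branch - wants cross < 0 → take C=(9.1931,-3.5686) (cross=-31.996)
θ=358°: ex = (C−B)/|BC| = (0.8993,-0.4374); ey = (0.4374,0.8993)
θ=358°: P = B + -2.73·ex + 1.11·ey = (0.0292,2.1224)

θ=55°: -0.59 4.02
θ=67°: -1.01 4.18
θ=358°: 0.03 2.12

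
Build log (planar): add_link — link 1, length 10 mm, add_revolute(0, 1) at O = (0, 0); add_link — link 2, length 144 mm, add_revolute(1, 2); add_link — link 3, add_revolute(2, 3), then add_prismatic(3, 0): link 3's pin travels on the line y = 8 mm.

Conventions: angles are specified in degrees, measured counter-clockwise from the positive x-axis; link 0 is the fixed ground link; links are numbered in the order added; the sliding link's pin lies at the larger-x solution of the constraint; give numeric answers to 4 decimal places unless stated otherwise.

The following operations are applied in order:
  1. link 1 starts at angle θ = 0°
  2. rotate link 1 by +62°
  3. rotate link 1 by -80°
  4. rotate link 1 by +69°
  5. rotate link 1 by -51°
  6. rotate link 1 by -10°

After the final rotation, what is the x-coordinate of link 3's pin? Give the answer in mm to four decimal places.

geometry: r = 10 mm, L = 144 mm, e = 8 mm; θ starts at 0°
rotate link 1 by +62°: θ ← 0° +62° = 62°
rotate link 1 by -80°: θ ← 62° -80° = -18°
rotate link 1 by +69°: θ ← -18° +69° = 51°
rotate link 1 by -51°: θ ← 51° -51° = 0°
rotate link 1 by -10°: θ ← 0° -10° = -10°
crank pin P = (r cos θ, r sin θ) = (9.848078, -1.736482)
h = r sin θ − e = -1.736482 − 8 = -9.736482
x = r cos θ + √(L² − h²) = 9.848078 + 143.670459 = 153.518537

153.5185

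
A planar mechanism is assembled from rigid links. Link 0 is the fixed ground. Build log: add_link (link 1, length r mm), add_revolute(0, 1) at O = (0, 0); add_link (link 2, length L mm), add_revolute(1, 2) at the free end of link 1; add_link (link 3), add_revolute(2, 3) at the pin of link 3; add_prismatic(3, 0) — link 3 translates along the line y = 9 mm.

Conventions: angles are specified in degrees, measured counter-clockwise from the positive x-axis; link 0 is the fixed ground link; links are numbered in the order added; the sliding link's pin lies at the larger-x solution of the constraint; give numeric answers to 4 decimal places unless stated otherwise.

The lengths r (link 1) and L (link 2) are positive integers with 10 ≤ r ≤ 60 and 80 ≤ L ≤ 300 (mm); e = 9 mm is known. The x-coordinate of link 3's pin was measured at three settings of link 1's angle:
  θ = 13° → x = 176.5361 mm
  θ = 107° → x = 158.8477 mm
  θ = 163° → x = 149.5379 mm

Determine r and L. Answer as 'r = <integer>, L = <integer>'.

constraint per measurement: (x − r cos θ)² + (r sin θ − e)² = L²
subtracting the θ₁ and θ₂ equations cancels the r² and L² terms:
r = (x₁² − x₂²) / (2[(x₁cos θ₁ + e sin θ₁) − (x₂cos θ₂ + e sin θ₂)]) = 14.0000 → r = 14
L² = (x₁ − r cos θ₁)² + (r sin θ₁ − e)² = 26568.9852 → L = 163.0000 → L = 163
check at θ₃=163°: x = 149.5379 (printed 149.5379) ✓

r = 14, L = 163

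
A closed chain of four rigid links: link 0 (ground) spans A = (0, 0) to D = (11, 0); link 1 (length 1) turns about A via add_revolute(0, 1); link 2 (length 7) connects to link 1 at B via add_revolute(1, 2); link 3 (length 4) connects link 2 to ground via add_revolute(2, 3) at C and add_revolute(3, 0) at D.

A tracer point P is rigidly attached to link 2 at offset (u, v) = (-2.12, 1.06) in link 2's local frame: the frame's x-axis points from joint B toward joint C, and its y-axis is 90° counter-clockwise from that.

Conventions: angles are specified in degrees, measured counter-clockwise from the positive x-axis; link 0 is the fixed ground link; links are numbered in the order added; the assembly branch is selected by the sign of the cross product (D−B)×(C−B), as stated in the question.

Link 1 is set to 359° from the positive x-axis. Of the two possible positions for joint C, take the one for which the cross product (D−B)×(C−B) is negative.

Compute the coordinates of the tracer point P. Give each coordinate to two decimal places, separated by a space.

A=(0,0), D=(11.00,0)
B = A + 1.00·(cos359°, sin359°) = (0.9998, -0.0175)
|BD| = 10.0002
circle(B,7.00) ∩ circle(D,4.00): a=6.6501, h=2.1856
  candidates: C₊=(7.6461,2.1797) cross=21.856; C₋=(7.6537,-2.1914) cross=-21.856
  branch - wants cross < 0 → take C=(7.6537,-2.1914) (cross=-21.856)
ex = (C−B)/|BC| = (0.9506,-0.3106); ey = (0.3106,0.9506)
P = B + -2.12·ex + 1.06·ey = (-0.6861,1.6485)

-0.69 1.65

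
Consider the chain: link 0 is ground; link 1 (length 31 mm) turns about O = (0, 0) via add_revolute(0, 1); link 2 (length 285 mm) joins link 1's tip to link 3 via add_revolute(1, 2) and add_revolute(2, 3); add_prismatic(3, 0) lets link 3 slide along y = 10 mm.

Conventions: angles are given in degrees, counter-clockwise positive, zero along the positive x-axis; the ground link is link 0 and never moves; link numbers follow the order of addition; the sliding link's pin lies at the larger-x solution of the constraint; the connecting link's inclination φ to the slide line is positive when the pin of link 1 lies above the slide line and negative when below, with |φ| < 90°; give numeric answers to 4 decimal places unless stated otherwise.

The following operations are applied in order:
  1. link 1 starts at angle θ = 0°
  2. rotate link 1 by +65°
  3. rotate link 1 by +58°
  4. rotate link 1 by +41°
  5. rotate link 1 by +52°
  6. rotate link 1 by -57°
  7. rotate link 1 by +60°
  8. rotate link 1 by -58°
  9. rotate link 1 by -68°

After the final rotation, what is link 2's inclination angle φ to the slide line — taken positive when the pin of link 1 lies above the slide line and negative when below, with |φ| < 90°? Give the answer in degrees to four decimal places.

geometry: r = 31 mm, L = 285 mm, e = 10 mm; θ starts at 0°
rotate link 1 by +65°: θ ← 0° +65° = 65°
rotate link 1 by +58°: θ ← 65° +58° = 123°
rotate link 1 by +41°: θ ← 123° +41° = 164°
rotate link 1 by +52°: θ ← 164° +52° = 216°
rotate link 1 by -57°: θ ← 216° -57° = 159°
rotate link 1 by +60°: θ ← 159° +60° = 219°
rotate link 1 by -58°: θ ← 219° -58° = 161°
rotate link 1 by -68°: θ ← 161° -68° = 93°
h = r sin θ − e = 30.957516 − 10 = 20.957516
sin φ = h / L = 20.957516 / 285 = 0.07353514
φ = arcsin(0.07353514) = 4.217060°

4.2171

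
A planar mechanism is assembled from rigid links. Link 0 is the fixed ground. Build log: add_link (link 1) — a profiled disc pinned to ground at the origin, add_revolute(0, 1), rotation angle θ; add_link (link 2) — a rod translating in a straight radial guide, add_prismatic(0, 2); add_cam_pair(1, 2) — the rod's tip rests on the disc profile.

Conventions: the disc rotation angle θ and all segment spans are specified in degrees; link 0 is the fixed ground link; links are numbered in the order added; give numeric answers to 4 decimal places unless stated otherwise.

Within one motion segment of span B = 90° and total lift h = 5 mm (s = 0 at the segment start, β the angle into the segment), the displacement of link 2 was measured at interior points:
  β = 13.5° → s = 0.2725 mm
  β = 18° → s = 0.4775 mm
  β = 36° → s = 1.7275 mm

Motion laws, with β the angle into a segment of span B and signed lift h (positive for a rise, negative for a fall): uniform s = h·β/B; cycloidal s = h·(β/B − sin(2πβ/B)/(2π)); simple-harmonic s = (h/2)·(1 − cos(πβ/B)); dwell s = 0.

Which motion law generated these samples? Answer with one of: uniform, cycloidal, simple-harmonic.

candidates at β/B = r: uniform s = h·r (linear in β); cycloidal s = h·(r − sin(2πr)/(2π)); simple-harmonic s = (h/2)(1 − cos(πr))
β=13.5°: printed 0.2725 | uniform 0.7500, cycloidal 0.1062, simple-harmonic 0.2725
β=18°: printed 0.4775 | uniform 1.0000, cycloidal 0.2432, simple-harmonic 0.4775
β=36°: printed 1.7275 | uniform 2.0000, cycloidal 1.5323, simple-harmonic 1.7275
only one law matches every sample → simple-harmonic

simple-harmonic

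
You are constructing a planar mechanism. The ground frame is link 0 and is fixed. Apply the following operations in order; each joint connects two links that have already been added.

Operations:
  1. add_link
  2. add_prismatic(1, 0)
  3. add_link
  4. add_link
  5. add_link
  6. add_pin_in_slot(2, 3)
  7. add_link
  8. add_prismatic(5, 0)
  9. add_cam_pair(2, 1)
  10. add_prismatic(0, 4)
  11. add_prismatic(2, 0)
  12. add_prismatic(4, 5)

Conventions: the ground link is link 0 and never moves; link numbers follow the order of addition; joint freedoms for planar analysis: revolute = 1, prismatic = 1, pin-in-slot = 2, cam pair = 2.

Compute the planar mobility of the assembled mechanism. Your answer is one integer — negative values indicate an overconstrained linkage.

L=1 J1=0 J2=0
add link → L=2 J1=0 J2=0
P@1,0 dof=1 J1 → L=2 J1=1 J2=0
add link → L=3 J1=1 J2=0
add link → L=4 J1=1 J2=0
add link → L=5 J1=1 J2=0
PS@2,3 dof=2 J2 → L=5 J1=1 J2=1
add link → L=6 J1=1 J2=1
P@5,0 dof=1 J1 → L=6 J1=2 J2=1
C@2,1 dof=2 J2 → L=6 J1=2 J2=2
P@0,4 dof=1 J1 → L=6 J1=3 J2=2
P@2,0 dof=1 J1 → L=6 J1=4 J2=2
P@4,5 dof=1 J1 → L=6 J1=5 J2=2
M=3(L−1)−2J1−J2=3·5−2·5−2=3

M = 3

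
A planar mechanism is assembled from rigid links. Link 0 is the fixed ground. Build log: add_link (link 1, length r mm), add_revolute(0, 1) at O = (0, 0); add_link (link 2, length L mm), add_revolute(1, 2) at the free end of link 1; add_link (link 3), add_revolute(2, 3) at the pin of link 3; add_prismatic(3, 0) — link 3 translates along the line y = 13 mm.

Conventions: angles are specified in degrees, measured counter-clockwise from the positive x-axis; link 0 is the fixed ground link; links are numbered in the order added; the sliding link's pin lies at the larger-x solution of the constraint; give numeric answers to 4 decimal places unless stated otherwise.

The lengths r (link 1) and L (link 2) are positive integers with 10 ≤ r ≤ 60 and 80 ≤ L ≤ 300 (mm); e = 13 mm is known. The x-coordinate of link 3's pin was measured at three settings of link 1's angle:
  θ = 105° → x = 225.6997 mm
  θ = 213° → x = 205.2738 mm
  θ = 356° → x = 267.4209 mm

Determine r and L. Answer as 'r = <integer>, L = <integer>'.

constraint per measurement: (x − r cos θ)² + (r sin θ − e)² = L²
subtracting the θ₁ and θ₂ equations cancels the r² and L² terms:
r = (x₁² − x₂²) / (2[(x₁cos θ₁ + e sin θ₁) − (x₂cos θ₂ + e sin θ₂)]) = 33.0000 → r = 33
L² = (x₁ − r cos θ₁)² + (r sin θ₁ − e)² = 55225.0054 → L = 235.0000 → L = 235
check at θ₃=356°: x = 267.4209 (printed 267.4209) ✓

r = 33, L = 235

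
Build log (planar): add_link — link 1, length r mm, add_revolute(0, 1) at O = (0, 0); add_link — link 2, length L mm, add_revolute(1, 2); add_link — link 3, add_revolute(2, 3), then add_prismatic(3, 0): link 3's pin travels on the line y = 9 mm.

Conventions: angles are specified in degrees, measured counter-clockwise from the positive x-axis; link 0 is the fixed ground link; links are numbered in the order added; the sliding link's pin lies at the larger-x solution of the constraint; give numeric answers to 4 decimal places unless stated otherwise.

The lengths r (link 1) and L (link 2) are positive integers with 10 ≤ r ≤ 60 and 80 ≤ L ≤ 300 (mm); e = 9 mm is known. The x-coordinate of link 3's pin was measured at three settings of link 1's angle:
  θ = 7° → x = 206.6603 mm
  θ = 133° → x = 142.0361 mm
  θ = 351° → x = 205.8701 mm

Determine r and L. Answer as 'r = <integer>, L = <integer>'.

constraint per measurement: (x − r cos θ)² + (r sin θ − e)² = L²
subtracting the θ₁ and θ₂ equations cancels the r² and L² terms:
r = (x₁² − x₂²) / (2[(x₁cos θ₁ + e sin θ₁) − (x₂cos θ₂ + e sin θ₂)]) = 38.0000 → r = 38
L² = (x₁ − r cos θ₁)² + (r sin θ₁ − e)² = 28561.0097 → L = 169.0000 → L = 169
check at θ₃=351°: x = 205.8701 (printed 205.8701) ✓

r = 38, L = 169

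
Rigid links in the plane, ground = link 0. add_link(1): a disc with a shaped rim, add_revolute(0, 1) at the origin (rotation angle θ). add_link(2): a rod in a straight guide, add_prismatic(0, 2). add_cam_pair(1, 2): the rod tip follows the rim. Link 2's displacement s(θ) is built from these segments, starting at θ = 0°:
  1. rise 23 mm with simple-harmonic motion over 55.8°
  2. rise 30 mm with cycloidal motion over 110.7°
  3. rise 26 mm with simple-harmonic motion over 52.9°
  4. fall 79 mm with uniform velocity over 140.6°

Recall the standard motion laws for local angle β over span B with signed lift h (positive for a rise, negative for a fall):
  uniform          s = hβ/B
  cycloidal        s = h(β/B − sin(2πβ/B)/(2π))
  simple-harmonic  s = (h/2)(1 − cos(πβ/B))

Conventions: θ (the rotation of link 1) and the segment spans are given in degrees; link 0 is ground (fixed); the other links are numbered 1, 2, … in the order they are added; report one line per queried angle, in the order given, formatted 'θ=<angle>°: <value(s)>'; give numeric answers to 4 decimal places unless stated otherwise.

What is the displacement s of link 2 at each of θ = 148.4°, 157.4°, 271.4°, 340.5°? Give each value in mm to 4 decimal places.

segment 1 (0° to 55.8°, simple-harmonic, h = 23) is passed completely: s = 0.0000 + (23) = 23.0000
θ = 148.4° falls in segment 2 (55.8° to 166.5°, cycloidal, h = 30): β = 148.4 − 55.8 = 92.6°, B = 110.7°; Δs = 30·(0.8365 − sin(2π·0.8365)/(2π)) = 29.1816; s = 23.0000 + 29.1816 = 52.1816
θ = 157.4° falls in segment 2 (55.8° to 166.5°, cycloidal, h = 30): β = 157.4 − 55.8 = 101.6°, B = 110.7°; Δs = 30·(0.9178 − sin(2π·0.9178)/(2π)) = 29.8918; s = 23.0000 + 29.8918 = 52.8918
segment 2 (55.8° to 166.5°, cycloidal, h = 30) is passed completely: s = 23.0000 + (30) = 53.0000
segment 3 (166.5° to 219.4°, simple-harmonic, h = 26) is passed completely: s = 53.0000 + (26) = 79.0000
θ = 271.4° falls in segment 4 (219.4° to 360°, uniform, h = -79): β = 271.4 − 219.4 = 52°, B = 140.6°; Δs = -79·52/140.6 = -29.2176; s = 79.0000 − 29.2176 = 49.7824
θ = 340.5° falls in segment 4 (219.4° to 360°, uniform, h = -79): β = 340.5 − 219.4 = 121.1°, B = 140.6°; Δs = -79·121.1/140.6 = -68.0434; s = 79.0000 − 68.0434 = 10.9566

θ=148.4°: 52.1816
θ=157.4°: 52.8918
θ=271.4°: 49.7824
θ=340.5°: 10.9566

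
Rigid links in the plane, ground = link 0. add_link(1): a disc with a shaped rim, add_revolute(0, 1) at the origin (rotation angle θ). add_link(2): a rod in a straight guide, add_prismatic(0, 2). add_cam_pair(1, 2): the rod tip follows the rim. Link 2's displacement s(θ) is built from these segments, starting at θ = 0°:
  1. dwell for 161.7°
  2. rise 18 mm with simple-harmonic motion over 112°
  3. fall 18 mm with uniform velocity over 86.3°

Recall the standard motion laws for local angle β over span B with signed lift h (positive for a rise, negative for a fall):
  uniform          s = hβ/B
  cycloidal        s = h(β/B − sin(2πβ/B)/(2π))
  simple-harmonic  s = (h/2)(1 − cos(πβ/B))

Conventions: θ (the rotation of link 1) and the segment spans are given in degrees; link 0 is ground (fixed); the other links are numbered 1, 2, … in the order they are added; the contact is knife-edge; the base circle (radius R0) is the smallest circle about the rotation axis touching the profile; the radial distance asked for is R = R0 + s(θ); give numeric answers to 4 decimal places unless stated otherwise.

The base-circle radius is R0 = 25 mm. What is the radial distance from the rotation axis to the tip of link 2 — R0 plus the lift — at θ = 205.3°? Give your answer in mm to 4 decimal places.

segment 1 (0° to 161.7°, dwell): s unchanged at 0.0000
θ = 205.3° falls in segment 2 (161.7° to 273.7°, simple-harmonic, h = 18): β = 205.3 − 161.7 = 43.6°, B = 112°; Δs = 18/2·(1 − cos(π·0.3893)) = 5.9324; s = 0.0000 + 5.9324 = 5.9324
R = R0 + s = 25 + 5.9324 = 30.9324

30.9324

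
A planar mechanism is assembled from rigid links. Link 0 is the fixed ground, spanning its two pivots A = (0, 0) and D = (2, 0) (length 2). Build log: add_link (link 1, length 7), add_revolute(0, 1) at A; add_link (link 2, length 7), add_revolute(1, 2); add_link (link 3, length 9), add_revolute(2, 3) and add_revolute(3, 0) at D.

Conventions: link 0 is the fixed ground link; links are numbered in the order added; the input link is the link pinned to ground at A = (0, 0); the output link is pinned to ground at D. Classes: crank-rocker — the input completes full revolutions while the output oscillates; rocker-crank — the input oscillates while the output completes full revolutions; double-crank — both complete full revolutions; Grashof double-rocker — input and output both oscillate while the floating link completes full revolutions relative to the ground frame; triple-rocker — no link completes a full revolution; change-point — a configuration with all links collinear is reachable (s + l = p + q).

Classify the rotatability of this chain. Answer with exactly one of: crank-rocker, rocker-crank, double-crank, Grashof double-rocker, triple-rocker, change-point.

lengths: ground=2, input=7, coupler=7, output=9
sorted: s=2 (shortest), l=9 (longest), p+q=14
s + l = 11 vs p + q = 14
s + l < p + q (Grashof) with shortest = ground link → double-crank

double-crank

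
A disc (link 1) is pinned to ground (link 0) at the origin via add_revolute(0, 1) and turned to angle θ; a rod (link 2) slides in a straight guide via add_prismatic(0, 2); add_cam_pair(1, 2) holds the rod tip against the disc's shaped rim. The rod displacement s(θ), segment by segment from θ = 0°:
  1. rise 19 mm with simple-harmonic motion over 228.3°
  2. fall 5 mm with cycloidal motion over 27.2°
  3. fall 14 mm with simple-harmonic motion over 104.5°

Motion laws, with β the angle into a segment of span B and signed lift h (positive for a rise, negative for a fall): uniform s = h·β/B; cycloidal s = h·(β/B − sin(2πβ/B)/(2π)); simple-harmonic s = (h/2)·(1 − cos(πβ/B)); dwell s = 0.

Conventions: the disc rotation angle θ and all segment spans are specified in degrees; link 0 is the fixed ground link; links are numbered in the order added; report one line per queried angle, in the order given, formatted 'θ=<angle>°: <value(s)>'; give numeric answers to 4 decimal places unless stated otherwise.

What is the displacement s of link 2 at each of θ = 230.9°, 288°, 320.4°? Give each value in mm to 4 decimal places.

segment 1 (0° to 228.3°, simple-harmonic, h = 19) is passed completely: s = 0.0000 + (19) = 19.0000
θ = 230.9° falls in segment 2 (228.3° to 255.5°, cycloidal, h = -5): β = 230.9 − 228.3 = 2.6°, B = 27.2°; Δs = -5·(0.0956 − sin(2π·0.0956)/(2π)) = -0.0282; s = 19.0000 − 0.0282 = 18.9718
segment 2 (228.3° to 255.5°, cycloidal, h = -5) is passed completely: s = 19.0000 + (-5) = 14.0000
θ = 288° falls in segment 3 (255.5° to 360°, simple-harmonic, h = -14): β = 288 − 255.5 = 32.5°, B = 104.5°; Δs = -14/2·(1 − cos(π·0.3110)) = -3.0837; s = 14.0000 − 3.0837 = 10.9163
θ = 320.4° falls in segment 3 (255.5° to 360°, simple-harmonic, h = -14): β = 320.4 − 255.5 = 64.9°, B = 104.5°; Δs = -14/2·(1 − cos(π·0.6211)) = -9.5984; s = 14.0000 − 9.5984 = 4.4016

θ=230.9°: 18.9718
θ=288°: 10.9163
θ=320.4°: 4.4016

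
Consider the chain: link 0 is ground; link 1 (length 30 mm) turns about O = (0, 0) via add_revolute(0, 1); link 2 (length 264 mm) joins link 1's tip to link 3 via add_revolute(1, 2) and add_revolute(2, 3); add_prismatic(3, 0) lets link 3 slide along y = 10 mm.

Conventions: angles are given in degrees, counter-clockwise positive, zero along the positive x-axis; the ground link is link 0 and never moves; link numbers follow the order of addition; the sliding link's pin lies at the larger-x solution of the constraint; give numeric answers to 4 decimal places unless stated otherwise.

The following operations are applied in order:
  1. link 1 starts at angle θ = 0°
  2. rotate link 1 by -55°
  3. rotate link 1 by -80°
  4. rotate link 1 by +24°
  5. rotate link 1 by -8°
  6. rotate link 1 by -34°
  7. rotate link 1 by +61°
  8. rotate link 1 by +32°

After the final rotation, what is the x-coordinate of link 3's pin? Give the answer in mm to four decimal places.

geometry: r = 30 mm, L = 264 mm, e = 10 mm; θ starts at 0°
rotate link 1 by -55°: θ ← 0° -55° = -55°
rotate link 1 by -80°: θ ← -55° -80° = -135°
rotate link 1 by +24°: θ ← -135° +24° = -111°
rotate link 1 by -8°: θ ← -111° -8° = -119°
rotate link 1 by -34°: θ ← -119° -34° = -153°
rotate link 1 by +61°: θ ← -153° +61° = -92°
rotate link 1 by +32°: θ ← -92° +32° = -60°
crank pin P = (r cos θ, r sin θ) = (15.000000, -25.980762)
h = r sin θ − e = -25.980762 − 10 = -35.980762
x = r cos θ + √(L² − h²) = 15.000000 + 261.536584 = 276.536584

276.5366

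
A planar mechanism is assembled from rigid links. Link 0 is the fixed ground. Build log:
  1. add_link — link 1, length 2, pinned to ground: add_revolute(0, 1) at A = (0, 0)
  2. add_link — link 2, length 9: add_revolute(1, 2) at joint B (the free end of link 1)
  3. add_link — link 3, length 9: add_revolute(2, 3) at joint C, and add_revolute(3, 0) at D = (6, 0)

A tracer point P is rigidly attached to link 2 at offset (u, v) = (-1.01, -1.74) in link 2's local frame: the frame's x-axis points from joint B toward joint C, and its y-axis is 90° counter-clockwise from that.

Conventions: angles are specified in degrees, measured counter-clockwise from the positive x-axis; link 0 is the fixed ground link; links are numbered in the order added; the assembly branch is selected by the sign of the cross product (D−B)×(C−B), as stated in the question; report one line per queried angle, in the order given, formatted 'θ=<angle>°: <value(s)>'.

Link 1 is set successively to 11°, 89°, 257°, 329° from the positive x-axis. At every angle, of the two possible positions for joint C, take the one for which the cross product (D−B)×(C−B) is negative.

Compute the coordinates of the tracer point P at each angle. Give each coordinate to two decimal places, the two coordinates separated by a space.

A=(0,0), D=(6.00,0)
θ=11°: B = A + 2.00·(cos11°, sin11°) = (1.9633, 0.3816)
θ=11°: |BD| = 4.0547
θ=11°: circle(B,9.00) ∩ circle(D,9.00): a=2.0274, h=8.7687
θ=11°:   candidates: C₊=(4.8069,8.9206) cross=35.555; C₋=(3.1564,-8.5389) cross=-35.555
θ=11°:   branch - wants cross < 0 → take C=(3.1564,-8.5389) (cross=-35.555)
θ=11°: ex = (C−B)/|BC| = (0.1326,-0.9912); ey = (0.9912,0.1326)
θ=11°: P = B + -1.01·ex + -1.74·ey = (0.1047,1.1520)
θ=89°: B = A + 2.00·(cos89°, sin89°) = (0.0349, 1.9997)
θ=89°: |BD| = 6.2914
θ=89°: circle(B,9.00) ∩ circle(D,9.00): a=3.1457, h=8.4324
θ=89°:   candidates: C₊=(5.6977,8.9949) cross=53.051; C₋=(0.3372,-6.9952) cross=-53.051
θ=89°:   branch - wants cross < 0 → take C=(0.3372,-6.9952) (cross=-53.051)
θ=89°: ex = (C−B)/|BC| = (0.0336,-0.9994); ey = (0.9994,0.0336)
θ=89°: P = B + -1.01·ex + -1.74·ey = (-1.7380,2.9507)
θ=257°: B = A + 2.00·(cos257°, sin257°) = (-0.4499, -1.9487)
θ=257°: |BD| = 6.7379
θ=257°: circle(B,9.00) ∩ circle(D,9.00): a=3.3689, h=8.3457
θ=257°:   candidates: C₊=(0.3613,7.0146) cross=56.232; C₋=(5.1888,-8.9634) cross=-56.232
θ=257°:   branch - wants cross < 0 → take C=(5.1888,-8.9634) (cross=-56.232)
θ=257°: ex = (C−B)/|BC| = (0.6265,-0.7794); ey = (0.7794,0.6265)
θ=257°: P = B + -1.01·ex + -1.74·ey = (-2.4389,-2.2517)
θ=329°: B = A + 2.00·(cos329°, sin329°) = (1.7143, -1.0301)
θ=329°: |BD| = 4.4077
θ=329°: circle(B,9.00) ∩ circle(D,9.00): a=2.2039, h=8.7260
θ=329°:   candidates: C₊=(1.8179,7.9693) cross=38.462; C₋=(5.8964,-8.9994) cross=-38.462
θ=329°:   branch - wants cross < 0 → take C=(5.8964,-8.9994) (cross=-38.462)
θ=329°: ex = (C−B)/|BC| = (0.4647,-0.8855); ey = (0.8855,0.4647)
θ=329°: P = B + -1.01·ex + -1.74·ey = (-0.2957,-0.9443)

θ=11°: 0.10 1.15
θ=89°: -1.74 2.95
θ=257°: -2.44 -2.25
θ=329°: -0.30 -0.94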